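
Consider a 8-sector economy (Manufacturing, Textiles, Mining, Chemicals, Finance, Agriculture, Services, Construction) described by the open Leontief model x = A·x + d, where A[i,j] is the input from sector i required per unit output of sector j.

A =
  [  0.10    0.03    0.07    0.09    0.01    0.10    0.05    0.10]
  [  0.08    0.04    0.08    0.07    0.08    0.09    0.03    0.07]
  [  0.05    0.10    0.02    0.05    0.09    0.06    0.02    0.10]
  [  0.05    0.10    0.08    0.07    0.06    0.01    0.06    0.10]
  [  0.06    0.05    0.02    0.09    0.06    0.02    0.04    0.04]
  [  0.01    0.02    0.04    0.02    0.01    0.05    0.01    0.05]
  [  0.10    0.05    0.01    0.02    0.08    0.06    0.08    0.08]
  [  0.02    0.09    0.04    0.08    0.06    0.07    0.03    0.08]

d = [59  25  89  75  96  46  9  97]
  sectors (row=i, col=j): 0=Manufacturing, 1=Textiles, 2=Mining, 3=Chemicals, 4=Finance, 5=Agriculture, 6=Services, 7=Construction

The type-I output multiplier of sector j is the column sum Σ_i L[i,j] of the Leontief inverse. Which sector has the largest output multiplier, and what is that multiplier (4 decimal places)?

Form M = I − A:
  [  0.90   -0.03   -0.07   -0.09   -0.01   -0.10   -0.05   -0.10]
  [ -0.08    0.96   -0.08   -0.07   -0.08   -0.09   -0.03   -0.07]
  [ -0.05   -0.10    0.98   -0.05   -0.09   -0.06   -0.02   -0.10]
  [ -0.05   -0.10   -0.08    0.93   -0.06   -0.01   -0.06   -0.10]
  [ -0.06   -0.05   -0.02   -0.09    0.94   -0.02   -0.04   -0.04]
  [ -0.01   -0.02   -0.04   -0.02   -0.01    0.95   -0.01   -0.05]
  [ -0.10   -0.05   -0.01   -0.02   -0.08   -0.06    0.92   -0.08]
  [ -0.02   -0.09   -0.04   -0.08   -0.06   -0.07   -0.03    0.92]
Leontief inverse L = M⁻¹:
  [  1.1541    0.0923    0.1184    0.1519    0.0620    0.1595    0.0885    0.1809]
  [  0.1331    1.0997    0.1253    0.1322    0.1319    0.1452    0.0665    0.1455]
  [  0.0990    0.1533    1.0637    0.1097    0.1393    0.1119    0.0534    0.1667]
  [  0.1087    0.1647    0.1276    1.1358    0.1206    0.0691    0.1000    0.1794]
  [  0.1031    0.0946    0.0559    0.1377    1.0999    0.0595    0.0705    0.0966]
  [  0.0276    0.0436    0.0568    0.0422    0.0305    1.0715    0.0224    0.0786]
  [  0.1526    0.0986    0.0497    0.0760    0.1251    0.1132    1.1159    0.1464]
  [  0.0657    0.1433    0.0818    0.1344    0.1089    0.1177    0.0621    1.1450]
Total output x = L · d:
  x_0 = 1.1541·59 + 0.0923·25 + 0.1184·89 + 0.1519·75 + 0.0620·96 + 0.1595·46 + 0.0885·9 + 0.1809·97 = 123.9667
  x_1 = 0.1331·59 + 1.0997·25 + 0.1253·89 + 0.1322·75 + 0.1319·96 + 0.1452·46 + 0.0665·9 + 0.1455·97 = 90.4729
  x_2 = 0.0990·59 + 0.1533·25 + 1.0637·89 + 0.1097·75 + 0.1393·96 + 0.1119·46 + 0.0534·9 + 0.1667·97 = 147.7455
  x_3 = 0.1087·59 + 0.1647·25 + 0.1276·89 + 1.1358·75 + 0.1206·96 + 0.0691·46 + 0.1000·9 + 0.1794·97 = 140.1234
  x_4 = 0.1031·59 + 0.0946·25 + 0.0559·89 + 0.1377·75 + 1.0999·96 + 0.0595·46 + 0.0705·9 + 0.0966·97 = 142.0871
  x_5 = 0.0276·59 + 0.0436·25 + 0.0568·89 + 0.0422·75 + 0.0305·96 + 1.0715·46 + 0.0224·9 + 0.0786·97 = 70.9773
  x_6 = 0.1526·59 + 0.0986·25 + 0.0497·89 + 0.0760·75 + 0.1251·96 + 0.1132·46 + 1.1159·9 + 0.1464·97 = 63.0552
  x_7 = 0.0657·59 + 0.1433·25 + 0.0818·89 + 0.1344·75 + 0.1089·96 + 0.1177·46 + 0.0621·9 + 1.1450·97 = 152.3118
Output multipliers (column sums of L):
  Manufacturing: 1.8438
  Textiles: 1.8902
  Mining: 1.6791
  Chemicals: 1.9199
  Finance: 1.8182
  Agriculture: 1.8477
  Services: 1.5794
  Construction: 2.1392

Construction (2.1392)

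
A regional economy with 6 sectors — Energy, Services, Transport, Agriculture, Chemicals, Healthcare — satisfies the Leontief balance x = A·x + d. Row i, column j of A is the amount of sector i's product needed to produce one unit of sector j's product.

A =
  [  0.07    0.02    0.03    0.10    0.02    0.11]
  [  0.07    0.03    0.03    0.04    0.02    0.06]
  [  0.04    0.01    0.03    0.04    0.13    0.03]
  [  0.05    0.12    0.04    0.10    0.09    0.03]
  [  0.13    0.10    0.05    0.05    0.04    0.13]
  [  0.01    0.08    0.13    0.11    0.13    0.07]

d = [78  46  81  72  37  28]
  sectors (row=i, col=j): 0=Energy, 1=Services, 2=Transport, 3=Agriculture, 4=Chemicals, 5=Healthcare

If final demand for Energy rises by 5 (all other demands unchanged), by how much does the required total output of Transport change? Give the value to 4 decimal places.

0.3810

Form M = I − A:
  [  0.93   -0.02   -0.03   -0.10   -0.02   -0.11]
  [ -0.07    0.97   -0.03   -0.04   -0.02   -0.06]
  [ -0.04   -0.01    0.97   -0.04   -0.13   -0.03]
  [ -0.05   -0.12   -0.04    0.90   -0.09   -0.03]
  [ -0.13   -0.10   -0.05   -0.05    0.96   -0.13]
  [ -0.01   -0.08   -0.13   -0.11   -0.13    0.93]
Leontief inverse L = M⁻¹:
  [  1.1019    0.0614    0.0659    0.1503    0.0677    0.1507]
  [  0.0937    1.0551    0.0532    0.0735    0.0503    0.0903]
  [  0.0762    0.0443    1.0556    0.0750    0.1621    0.0710]
  [  0.0970    0.1654    0.0732    1.1498    0.1341    0.0803]
  [  0.1770    0.1478    0.0970    0.1149    1.0982    0.1908]
  [  0.0668    0.1378    0.1751    0.1705    0.1971    1.1308]
Total output x = L · d:
  x_0 = 1.1019·78 + 0.0614·46 + 0.0659·81 + 0.1503·72 + 0.0677·37 + 0.1507·28 = 111.6477
  x_1 = 0.0937·78 + 1.0551·46 + 0.0532·81 + 0.0735·72 + 0.0503·37 + 0.0903·28 = 69.8321
  x_2 = 0.0762·78 + 0.0443·46 + 1.0556·81 + 0.0750·72 + 0.1621·37 + 0.0710·28 = 106.8753
  x_3 = 0.0970·78 + 0.1654·46 + 0.0732·81 + 1.1498·72 + 0.1341·37 + 0.0803·28 = 111.0997
  x_4 = 0.1770·78 + 0.1478·46 + 0.0970·81 + 0.1149·72 + 1.0982·37 + 0.1908·28 = 82.7089
  x_5 = 0.0668·78 + 0.1378·46 + 0.1751·81 + 0.1705·72 + 0.1971·37 + 1.1308·28 = 76.9570
Δx_2 = L[2,0] · Δd_0 = 0.0762 · 5 = 0.3810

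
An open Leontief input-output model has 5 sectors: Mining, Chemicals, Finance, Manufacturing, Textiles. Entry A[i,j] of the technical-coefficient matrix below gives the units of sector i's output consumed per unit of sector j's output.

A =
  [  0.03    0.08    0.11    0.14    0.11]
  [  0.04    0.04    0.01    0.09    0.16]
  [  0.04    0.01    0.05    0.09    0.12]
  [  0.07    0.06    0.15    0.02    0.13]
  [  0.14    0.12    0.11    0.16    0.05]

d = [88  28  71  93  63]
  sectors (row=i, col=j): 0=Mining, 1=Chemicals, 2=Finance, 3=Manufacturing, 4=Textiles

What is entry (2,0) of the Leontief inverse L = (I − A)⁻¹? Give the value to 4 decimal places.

L[2,0] = 0.0840

Form M = I − A:
  [  0.97   -0.08   -0.11   -0.14   -0.11]
  [ -0.04    0.96   -0.01   -0.09   -0.16]
  [ -0.04   -0.01    0.95   -0.09   -0.12]
  [ -0.07   -0.06   -0.15    0.98   -0.13]
  [ -0.14   -0.12   -0.11   -0.16    0.95]
Leontief inverse L = M⁻¹:
  [  1.0887    0.1314    0.1851    0.2175    0.2013]
  [  0.0915    1.0879    0.0727    0.1563    0.2244]
  [  0.0840    0.0500    1.1068    0.1473    0.1781]
  [  0.1231    0.1076    0.2137    1.1018    0.2101]
  [  0.2025    0.1807    0.2006    0.2544    1.1667]
Total output x = L · d:
  x_0 = 1.0887·88 + 0.1314·28 + 0.1851·71 + 0.2175·93 + 0.2013·63 = 145.5391
  x_1 = 0.0915·88 + 1.0879·28 + 0.0727·71 + 0.1563·93 + 0.2244·63 = 72.3485
  x_2 = 0.0840·88 + 0.0500·28 + 1.1068·71 + 0.1473·93 + 0.1781·63 = 112.2988
  x_3 = 0.1231·88 + 0.1076·28 + 0.2137·71 + 1.1018·93 + 0.2101·63 = 144.7244
  x_4 = 0.2025·88 + 0.1807·28 + 0.2006·71 + 0.2544·93 + 1.1667·63 = 134.2801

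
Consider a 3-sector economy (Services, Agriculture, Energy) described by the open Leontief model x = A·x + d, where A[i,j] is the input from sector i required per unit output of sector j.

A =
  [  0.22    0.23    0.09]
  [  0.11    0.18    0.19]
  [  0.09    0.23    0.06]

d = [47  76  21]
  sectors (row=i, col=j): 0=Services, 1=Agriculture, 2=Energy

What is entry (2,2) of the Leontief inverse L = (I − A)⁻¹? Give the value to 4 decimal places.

Form M = I − A:
  [  0.78   -0.23   -0.09]
  [ -0.11    0.82   -0.19]
  [ -0.09   -0.23    0.94]
Leontief inverse L = M⁻¹:
  [  1.3706    0.4466    0.2215]
  [  0.2271    1.3668    0.2980]
  [  0.1868    0.3772    1.1580]
Total output x = L · d:
  x_0 = 1.3706·47 + 0.4466·76 + 0.2215·21 = 103.0070
  x_1 = 0.2271·47 + 1.3668·76 + 0.2980·21 = 120.8119
  x_2 = 0.1868·47 + 0.3772·76 + 1.1580·21 = 61.7632

L[2,2] = 1.1580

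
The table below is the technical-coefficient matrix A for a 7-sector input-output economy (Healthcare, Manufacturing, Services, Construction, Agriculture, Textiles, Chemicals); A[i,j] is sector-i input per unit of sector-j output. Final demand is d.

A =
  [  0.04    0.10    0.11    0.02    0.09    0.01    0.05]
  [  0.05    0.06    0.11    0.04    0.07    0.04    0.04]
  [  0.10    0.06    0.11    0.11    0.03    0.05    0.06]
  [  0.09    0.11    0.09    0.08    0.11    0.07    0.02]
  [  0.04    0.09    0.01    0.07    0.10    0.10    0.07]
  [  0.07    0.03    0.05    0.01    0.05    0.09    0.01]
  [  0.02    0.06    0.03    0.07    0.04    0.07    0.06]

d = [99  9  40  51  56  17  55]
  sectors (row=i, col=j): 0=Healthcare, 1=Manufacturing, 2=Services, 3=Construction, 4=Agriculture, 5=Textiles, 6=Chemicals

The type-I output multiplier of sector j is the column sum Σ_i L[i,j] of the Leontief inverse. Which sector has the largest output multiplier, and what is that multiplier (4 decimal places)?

Form M = I − A:
  [  0.96   -0.10   -0.11   -0.02   -0.09   -0.01   -0.05]
  [ -0.05    0.94   -0.11   -0.04   -0.07   -0.04   -0.04]
  [ -0.10   -0.06    0.89   -0.11   -0.03   -0.05   -0.06]
  [ -0.09   -0.11   -0.09    0.92   -0.11   -0.07   -0.02]
  [ -0.04   -0.09   -0.01   -0.07    0.90   -0.10   -0.07]
  [ -0.07   -0.03   -0.05   -0.01   -0.05    0.91   -0.01]
  [ -0.02   -0.06   -0.03   -0.07   -0.04   -0.07    0.94]
Leontief inverse L = M⁻¹:
  [  1.0854    0.1551    0.1679    0.0685    0.1416    0.0555    0.0876]
  [  0.0962    1.1138    0.1669    0.0863    0.1204    0.0848    0.0749]
  [  0.1599    0.1314    1.1869    0.1673    0.0965    0.1040    0.1017]
  [  0.1528    0.1865    0.1689    1.1391    0.1849    0.1322    0.0663]
  [  0.0874    0.1498    0.0662    0.1144    1.1610    0.1557    0.1058]
  [  0.1026    0.0673    0.0899    0.0373    0.0869    1.1229    0.0333]
  [  0.0571    0.1039    0.0742    0.1048    0.0834    0.1100    1.0856]
Total output x = L · d:
  x_0 = 1.0854·99 + 0.1551·9 + 0.1679·40 + 0.0685·51 + 0.1416·56 + 0.0555·17 + 0.0876·55 = 132.7529
  x_1 = 0.0962·99 + 1.1138·9 + 0.1669·40 + 0.0863·51 + 0.1204·56 + 0.0848·17 + 0.0749·55 = 42.9317
  x_2 = 0.1599·99 + 0.1314·9 + 1.1869·40 + 0.1673·51 + 0.0965·56 + 0.1040·17 + 0.1017·55 = 85.7875
  x_3 = 0.1528·99 + 0.1865·9 + 0.1689·40 + 1.1391·51 + 0.1849·56 + 0.1322·17 + 0.0663·55 = 97.9059
  x_4 = 0.0874·99 + 0.1498·9 + 0.0662·40 + 0.1144·51 + 1.1610·56 + 0.1557·17 + 0.1058·55 = 91.9666
  x_5 = 0.1026·99 + 0.0673·9 + 0.0899·40 + 0.0373·51 + 0.0869·56 + 1.1229·17 + 0.0333·55 = 42.0428
  x_6 = 0.0571·99 + 0.1039·9 + 0.0742·40 + 0.1048·51 + 0.0834·56 + 0.1100·17 + 1.0856·55 = 81.1486
Output multipliers (column sums of L):
  Healthcare: 1.7414
  Manufacturing: 1.9078
  Services: 1.9210
  Construction: 1.7176
  Agriculture: 1.8748
  Textiles: 1.7652
  Chemicals: 1.5552

Services (1.9210)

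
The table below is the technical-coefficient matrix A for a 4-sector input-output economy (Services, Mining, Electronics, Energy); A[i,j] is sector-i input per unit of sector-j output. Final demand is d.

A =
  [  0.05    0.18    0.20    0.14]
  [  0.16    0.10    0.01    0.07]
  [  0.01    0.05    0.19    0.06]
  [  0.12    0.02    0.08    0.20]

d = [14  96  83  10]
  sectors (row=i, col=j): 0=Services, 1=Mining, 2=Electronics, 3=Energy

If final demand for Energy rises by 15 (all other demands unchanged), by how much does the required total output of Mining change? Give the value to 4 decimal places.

2.1811

Form M = I − A:
  [  0.95   -0.18   -0.20   -0.14]
  [ -0.16    0.90   -0.01   -0.07]
  [ -0.01   -0.05    0.81   -0.06]
  [ -0.12   -0.02   -0.08    0.80]
Leontief inverse L = M⁻¹:
  [  1.1282    0.2480    0.3055    0.2420]
  [  0.2149    1.1619    0.0818    0.1454]
  [  0.0404    0.0803    1.2562    0.1083]
  [  0.1786    0.0743    0.1735    1.3008]
Total output x = L · d:
  x_0 = 1.1282·14 + 0.2480·96 + 0.3055·83 + 0.2420·10 = 67.3814
  x_1 = 0.2149·14 + 1.1619·96 + 0.0818·83 + 0.1454·10 = 122.7889
  x_2 = 0.0404·14 + 0.0803·96 + 1.2562·83 + 0.1083·10 = 113.6242
  x_3 = 0.1786·14 + 0.0743·96 + 0.1735·83 + 1.3008·10 = 37.0394
Δx_1 = L[1,3] · Δd_3 = 0.1454 · 15 = 2.1811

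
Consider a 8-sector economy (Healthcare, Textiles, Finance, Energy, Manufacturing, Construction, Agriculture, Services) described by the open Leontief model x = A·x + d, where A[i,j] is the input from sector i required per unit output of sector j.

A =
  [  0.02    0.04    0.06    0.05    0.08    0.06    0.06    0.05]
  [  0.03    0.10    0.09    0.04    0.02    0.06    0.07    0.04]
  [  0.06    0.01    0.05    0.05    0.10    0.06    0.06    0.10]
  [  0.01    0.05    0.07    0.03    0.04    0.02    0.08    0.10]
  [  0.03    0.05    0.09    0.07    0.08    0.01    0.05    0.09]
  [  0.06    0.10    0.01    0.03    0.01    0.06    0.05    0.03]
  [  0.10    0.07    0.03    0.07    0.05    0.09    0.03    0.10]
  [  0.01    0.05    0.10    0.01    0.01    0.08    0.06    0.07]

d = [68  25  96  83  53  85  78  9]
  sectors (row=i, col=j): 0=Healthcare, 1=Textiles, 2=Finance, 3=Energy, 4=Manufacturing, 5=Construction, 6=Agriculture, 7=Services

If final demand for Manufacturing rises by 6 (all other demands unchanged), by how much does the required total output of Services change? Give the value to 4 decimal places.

Form M = I − A:
  [  0.98   -0.04   -0.06   -0.05   -0.08   -0.06   -0.06   -0.05]
  [ -0.03    0.90   -0.09   -0.04   -0.02   -0.06   -0.07   -0.04]
  [ -0.06   -0.01    0.95   -0.05   -0.10   -0.06   -0.06   -0.10]
  [ -0.01   -0.05   -0.07    0.97   -0.04   -0.02   -0.08   -0.10]
  [ -0.03   -0.05   -0.09   -0.07    0.92   -0.01   -0.05   -0.09]
  [ -0.06   -0.10   -0.01   -0.03   -0.01    0.94   -0.05   -0.03]
  [ -0.10   -0.07   -0.03   -0.07   -0.05   -0.09    0.97   -0.10]
  [ -0.01   -0.05   -0.10   -0.01   -0.01   -0.08   -0.06    0.93]
Leontief inverse L = M⁻¹:
  [  1.0517    0.0841    0.1070    0.0832    0.1163    0.1012    0.1024    0.1061]
  [  0.0657    1.1494    0.1391    0.0749    0.0576    0.1081    0.1164    0.0976]
  [  0.0942    0.0589    1.1060    0.0875    0.1424    0.1082    0.1088    0.1649]
  [  0.0408    0.0912    0.1171    1.0604    0.0733    0.0639    0.1204    0.1548]
  [  0.0625    0.0953    0.1473    0.1063    1.1228    0.0564    0.0991    0.1559]
  [  0.0856    0.1419    0.0480    0.0562    0.0355    1.0972    0.0858    0.0700]
  [  0.1345    0.1275    0.0902    0.1079    0.0913    0.1436    1.0852    0.1642]
  [  0.0421    0.0915    0.1403    0.0387    0.0415    0.1235    0.0988    1.1193]
Total output x = L · d:
  x_0 = 1.0517·68 + 0.0841·25 + 0.1070·96 + 0.0832·83 + 0.1163·53 + 0.1012·85 + 0.1024·78 + 0.1061·9 = 114.5026
  x_1 = 0.0657·68 + 1.1494·25 + 0.1391·96 + 0.0749·83 + 0.0576·53 + 0.1081·85 + 0.1164·78 + 0.0976·9 = 74.9687
  x_2 = 0.0942·68 + 0.0589·25 + 1.1060·96 + 0.0875·83 + 0.1424·53 + 0.1082·85 + 0.1088·78 + 0.1649·9 = 148.0294
  x_3 = 0.0408·68 + 0.0912·25 + 0.1171·96 + 1.0604·83 + 0.0733·53 + 0.0639·85 + 0.1204·78 + 0.1548·9 = 124.4118
  x_4 = 0.0625·68 + 0.0953·25 + 0.1473·96 + 0.1063·83 + 1.1228·53 + 0.0564·85 + 0.0991·78 + 0.1559·9 = 103.0325
  x_5 = 0.0856·68 + 0.1419·25 + 0.0480·96 + 0.0562·83 + 0.0355·53 + 1.0972·85 + 0.0858·78 + 0.0700·9 = 121.1015
  x_6 = 0.1345·68 + 0.1275·25 + 0.0902·96 + 0.1079·83 + 0.0913·53 + 0.1436·85 + 1.0852·78 + 0.1642·9 = 133.1230
  x_7 = 0.0421·68 + 0.0915·25 + 0.1403·96 + 0.0387·83 + 0.0415·53 + 0.1235·85 + 0.0988·78 + 1.1193·9 = 52.3079
Δx_7 = L[7,4] · Δd_4 = 0.0415 · 6 = 0.2488

0.2488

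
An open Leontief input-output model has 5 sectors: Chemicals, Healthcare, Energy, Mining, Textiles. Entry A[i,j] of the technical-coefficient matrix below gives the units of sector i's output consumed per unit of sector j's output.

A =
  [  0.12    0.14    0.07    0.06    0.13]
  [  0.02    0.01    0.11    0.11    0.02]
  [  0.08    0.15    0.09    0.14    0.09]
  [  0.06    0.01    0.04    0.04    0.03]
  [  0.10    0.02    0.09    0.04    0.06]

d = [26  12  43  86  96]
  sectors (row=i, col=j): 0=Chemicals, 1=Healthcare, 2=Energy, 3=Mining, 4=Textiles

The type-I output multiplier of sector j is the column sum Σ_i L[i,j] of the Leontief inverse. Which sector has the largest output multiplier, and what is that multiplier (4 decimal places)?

Form M = I − A:
  [  0.88   -0.14   -0.07   -0.06   -0.13]
  [ -0.02    0.99   -0.11   -0.11   -0.02]
  [ -0.08   -0.15    0.91   -0.14   -0.09]
  [ -0.06   -0.01   -0.04    0.96   -0.03]
  [ -0.10   -0.02   -0.09   -0.04    0.94]
Leontief inverse L = M⁻¹:
  [  1.1828    0.1932    0.1381    0.1239    0.1849]
  [  0.0518    1.0412    0.1409    0.1451    0.0474]
  [  0.1398    0.2000    1.1568    0.2062    0.1409]
  [  0.0848    0.0332    0.0624    1.0621    0.0523]
  [  0.1439    0.0633    0.1311    0.0812    1.1002]
Total output x = L · d:
  x_0 = 1.1828·26 + 0.1932·12 + 0.1381·43 + 0.1239·86 + 0.1849·96 = 67.4069
  x_1 = 0.0518·26 + 1.0412·12 + 0.1409·43 + 0.1451·86 + 0.0474·96 = 36.9277
  x_2 = 0.1398·26 + 0.2000·12 + 1.1568·43 + 0.2062·86 + 0.1409·96 = 87.0425
  x_3 = 0.0848·26 + 0.0332·12 + 0.0624·43 + 1.0621·86 + 0.0523·96 = 101.6434
  x_4 = 0.1439·26 + 0.0633·12 + 0.1311·43 + 0.0812·86 + 1.1002·96 = 122.7434
Output multipliers (column sums of L):
  Chemicals: 1.6030
  Healthcare: 1.5308
  Energy: 1.6293
  Mining: 1.6184
  Textiles: 1.5257

Energy (1.6293)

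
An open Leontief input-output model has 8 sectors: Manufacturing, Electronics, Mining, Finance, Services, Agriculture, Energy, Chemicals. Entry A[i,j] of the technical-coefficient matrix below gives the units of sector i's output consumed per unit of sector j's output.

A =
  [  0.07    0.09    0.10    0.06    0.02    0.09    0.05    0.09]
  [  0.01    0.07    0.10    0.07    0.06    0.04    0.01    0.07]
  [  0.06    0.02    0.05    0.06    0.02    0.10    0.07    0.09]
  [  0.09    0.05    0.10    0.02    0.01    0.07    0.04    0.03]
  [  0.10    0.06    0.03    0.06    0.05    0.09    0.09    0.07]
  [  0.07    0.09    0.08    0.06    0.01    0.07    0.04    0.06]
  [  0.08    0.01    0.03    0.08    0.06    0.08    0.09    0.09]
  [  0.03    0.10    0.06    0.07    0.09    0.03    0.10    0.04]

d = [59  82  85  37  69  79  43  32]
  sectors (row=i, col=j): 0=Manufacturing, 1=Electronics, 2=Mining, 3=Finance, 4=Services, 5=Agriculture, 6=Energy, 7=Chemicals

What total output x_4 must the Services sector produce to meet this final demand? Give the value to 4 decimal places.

Form M = I − A:
  [  0.93   -0.09   -0.10   -0.06   -0.02   -0.09   -0.05   -0.09]
  [ -0.01    0.93   -0.10   -0.07   -0.06   -0.04   -0.01   -0.07]
  [ -0.06   -0.02    0.95   -0.06   -0.02   -0.10   -0.07   -0.09]
  [ -0.09   -0.05   -0.10    0.98   -0.01   -0.07   -0.04   -0.03]
  [ -0.10   -0.06   -0.03   -0.06    0.95   -0.09   -0.09   -0.07]
  [ -0.07   -0.09   -0.08   -0.06   -0.01    0.93   -0.04   -0.06]
  [ -0.08   -0.01   -0.03   -0.08   -0.06   -0.08    0.91   -0.09]
  [ -0.03   -0.10   -0.06   -0.07   -0.09   -0.03   -0.10    0.96]
Leontief inverse L = M⁻¹:
  [  1.1356    0.1599    0.1799    0.1273    0.0638    0.1671    0.1154    0.1649]
  [  0.0603    1.1204    0.1578    0.1189    0.0932    0.0982    0.0602    0.1244]
  [  0.1183    0.0789    1.1148    0.1159    0.0563    0.1648    0.1277    0.1513]
  [  0.1390    0.0997    0.1581    1.0694    0.0390    0.1293    0.0871    0.0876]
  [  0.1687    0.1292    0.1072    0.1263    1.0932    0.1667    0.1557    0.1440]
  [  0.1247    0.1485    0.1487    0.1160    0.0458    1.1349    0.0930    0.1231]
  [  0.1480    0.0750    0.1011    0.1419    0.1011    0.1534    1.1560    0.1586]
  [  0.0944    0.1585    0.1285    0.1318    0.1325    0.1023    0.1621    1.1095]
Total output x = L · d:
  x_0 = 1.1356·59 + 0.1599·82 + 0.1799·85 + 0.1273·37 + 0.0638·69 + 0.1671·79 + 0.1154·43 + 0.1649·32 = 127.9511
  x_1 = 0.0603·59 + 1.1204·82 + 0.1578·85 + 0.1189·37 + 0.0932·69 + 0.0982·79 + 0.0602·43 + 0.1244·32 = 134.0052
  x_2 = 0.1183·59 + 0.0789·82 + 1.1148·85 + 0.1159·37 + 0.0563·69 + 0.1648·79 + 0.1277·43 + 0.1513·32 = 139.7292
  x_3 = 0.1390·59 + 0.0997·82 + 0.1581·85 + 1.0694·37 + 0.0390·69 + 0.1293·79 + 0.0871·43 + 0.0876·32 = 88.8397
  x_4 = 0.1687·59 + 0.1292·82 + 0.1072·85 + 0.1263·37 + 1.0932·69 + 0.1667·79 + 0.1557·43 + 0.1440·32 = 134.2387
  x_5 = 0.1247·59 + 0.1485·82 + 0.1487·85 + 0.1160·37 + 0.0458·69 + 1.1349·79 + 0.0930·43 + 0.1231·32 = 137.2218
  x_6 = 0.1480·59 + 0.0750·82 + 0.1011·85 + 0.1419·37 + 0.1011·69 + 0.1534·79 + 1.1560·43 + 0.1586·32 = 102.6076
  x_7 = 0.0944·59 + 0.1585·82 + 0.1285·85 + 0.1318·37 + 0.1325·69 + 0.1023·79 + 0.1621·43 + 1.1095·32 = 94.0630

134.2387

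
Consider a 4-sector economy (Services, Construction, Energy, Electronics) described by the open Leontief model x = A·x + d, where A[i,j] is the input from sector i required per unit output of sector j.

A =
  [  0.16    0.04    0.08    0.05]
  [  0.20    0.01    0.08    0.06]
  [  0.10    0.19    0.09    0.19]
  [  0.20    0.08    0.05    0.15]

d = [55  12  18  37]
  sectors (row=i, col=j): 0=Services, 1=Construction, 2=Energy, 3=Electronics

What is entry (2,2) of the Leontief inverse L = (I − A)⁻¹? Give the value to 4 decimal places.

Form M = I − A:
  [  0.84   -0.04   -0.08   -0.05]
  [ -0.20    0.99   -0.08   -0.06]
  [ -0.10   -0.19    0.91   -0.19]
  [ -0.20   -0.08   -0.05    0.85]
Leontief inverse L = M⁻¹:
  [  1.2503    0.0828    0.1231    0.1069]
  [  0.2948    1.0558    0.1253    0.1199]
  [  0.2695    0.2575    1.1614    0.2936]
  [  0.3378    0.1340    0.1091    1.2302]
Total output x = L · d:
  x_0 = 1.2503·55 + 0.0828·12 + 0.1231·18 + 0.1069·37 = 75.9295
  x_1 = 0.2948·55 + 1.0558·12 + 0.1253·18 + 0.1199·37 = 35.5760
  x_2 = 0.2695·55 + 0.2575·12 + 1.1614·18 + 0.2936·37 = 49.6801
  x_3 = 0.3378·55 + 0.1340·12 + 0.1091·18 + 1.2302·37 = 67.6659

L[2,2] = 1.1614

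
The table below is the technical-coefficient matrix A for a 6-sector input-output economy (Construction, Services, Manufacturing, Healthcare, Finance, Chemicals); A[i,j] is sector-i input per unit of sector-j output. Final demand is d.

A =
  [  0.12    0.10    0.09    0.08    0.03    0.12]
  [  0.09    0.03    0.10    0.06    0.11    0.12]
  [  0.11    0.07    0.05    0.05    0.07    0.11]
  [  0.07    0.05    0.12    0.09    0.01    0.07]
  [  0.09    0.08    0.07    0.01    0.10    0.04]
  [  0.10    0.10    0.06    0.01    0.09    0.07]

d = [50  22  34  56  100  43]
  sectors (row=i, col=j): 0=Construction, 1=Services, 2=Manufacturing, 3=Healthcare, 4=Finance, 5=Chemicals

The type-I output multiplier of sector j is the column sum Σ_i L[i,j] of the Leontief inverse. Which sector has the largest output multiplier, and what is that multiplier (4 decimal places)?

Form M = I − A:
  [  0.88   -0.10   -0.09   -0.08   -0.03   -0.12]
  [ -0.09    0.97   -0.10   -0.06   -0.11   -0.12]
  [ -0.11   -0.07    0.95   -0.05   -0.07   -0.11]
  [ -0.07   -0.05   -0.12    0.91   -0.01   -0.07]
  [ -0.09   -0.08   -0.07   -0.01    0.90   -0.04]
  [ -0.10   -0.10   -0.06   -0.01   -0.09    0.93]
Leontief inverse L = M⁻¹:
  [  1.2206    0.1752    0.1715    0.1317    0.0984    0.2145]
  [  0.1833    1.1028    0.1721    0.1024    0.1756    0.2016]
  [  0.1955    0.1356    1.1183    0.0911    0.1298    0.1874]
  [  0.1455    0.1058    0.1810    1.1308    0.0586    0.1415]
  [  0.1632    0.1344    0.1269    0.0440    1.1540    0.1064]
  [  0.1809    0.1603    0.1233    0.0475    0.1501    1.1439]
Total output x = L · d:
  x_0 = 1.2206·50 + 0.1752·22 + 0.1715·34 + 0.1317·56 + 0.0984·100 + 0.2145·43 = 97.1581
  x_1 = 0.1833·50 + 1.1028·22 + 0.1721·34 + 0.1024·56 + 0.1756·100 + 0.2016·43 = 71.2353
  x_2 = 0.1955·50 + 0.1356·22 + 1.1183·34 + 0.0911·56 + 0.1298·100 + 0.1874·43 = 76.9206
  x_3 = 0.1455·50 + 0.1058·22 + 0.1810·34 + 1.1308·56 + 0.0586·100 + 0.1415·43 = 91.0175
  x_4 = 0.1632·50 + 0.1344·22 + 0.1269·34 + 0.0440·56 + 1.1540·100 + 0.1064·43 = 137.8697
  x_5 = 0.1809·50 + 0.1603·22 + 0.1233·34 + 0.0475·56 + 0.1501·100 + 1.1439·43 = 83.6269
Output multipliers (column sums of L):
  Construction: 2.0890
  Services: 1.8141
  Manufacturing: 1.8931
  Healthcare: 1.5475
  Finance: 1.7664
  Chemicals: 1.9953

Construction (2.0890)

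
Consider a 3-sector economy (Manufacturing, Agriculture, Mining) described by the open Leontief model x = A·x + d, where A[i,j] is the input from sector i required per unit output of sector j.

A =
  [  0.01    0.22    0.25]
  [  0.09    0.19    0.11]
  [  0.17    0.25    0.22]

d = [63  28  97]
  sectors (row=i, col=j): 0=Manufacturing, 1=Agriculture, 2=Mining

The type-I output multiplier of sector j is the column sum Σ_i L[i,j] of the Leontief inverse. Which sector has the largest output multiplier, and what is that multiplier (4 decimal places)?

Agriculture (2.3182)

Form M = I − A:
  [  0.99   -0.22   -0.25]
  [ -0.09    0.81   -0.11]
  [ -0.17   -0.25    0.78]
Leontief inverse L = M⁻¹:
  [  1.1219    0.4346    0.4209]
  [  0.1650    1.3547    0.2439]
  [  0.2974    0.5289    1.4520]
Total output x = L · d:
  x_0 = 1.1219·63 + 0.4346·28 + 0.4209·97 = 123.6716
  x_1 = 0.1650·63 + 1.3547·28 + 0.2439·97 = 71.9914
  x_2 = 0.2974·63 + 0.5289·28 + 1.4520·97 = 174.3872
Output multipliers (column sums of L):
  Manufacturing: 1.5843
  Agriculture: 2.3182
  Mining: 2.1168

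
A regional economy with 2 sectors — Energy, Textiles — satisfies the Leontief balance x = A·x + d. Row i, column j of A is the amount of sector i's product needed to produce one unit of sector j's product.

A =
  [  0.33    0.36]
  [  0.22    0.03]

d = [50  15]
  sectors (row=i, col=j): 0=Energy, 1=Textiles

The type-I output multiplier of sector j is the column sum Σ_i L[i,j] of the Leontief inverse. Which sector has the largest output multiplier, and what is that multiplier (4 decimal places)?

Energy (2.0852)

Form M = I − A:
  [  0.67   -0.36]
  [ -0.22    0.97]
Leontief inverse L = M⁻¹:
  [  1.6997    0.6308]
  [  0.3855    1.1740]
Total output x = L · d:
  x_0 = 1.6997·50 + 0.6308·15 = 94.4454
  x_1 = 0.3855·50 + 1.1740·15 = 36.8845
Output multipliers (column sums of L):
  Energy: 2.0852
  Textiles: 1.8048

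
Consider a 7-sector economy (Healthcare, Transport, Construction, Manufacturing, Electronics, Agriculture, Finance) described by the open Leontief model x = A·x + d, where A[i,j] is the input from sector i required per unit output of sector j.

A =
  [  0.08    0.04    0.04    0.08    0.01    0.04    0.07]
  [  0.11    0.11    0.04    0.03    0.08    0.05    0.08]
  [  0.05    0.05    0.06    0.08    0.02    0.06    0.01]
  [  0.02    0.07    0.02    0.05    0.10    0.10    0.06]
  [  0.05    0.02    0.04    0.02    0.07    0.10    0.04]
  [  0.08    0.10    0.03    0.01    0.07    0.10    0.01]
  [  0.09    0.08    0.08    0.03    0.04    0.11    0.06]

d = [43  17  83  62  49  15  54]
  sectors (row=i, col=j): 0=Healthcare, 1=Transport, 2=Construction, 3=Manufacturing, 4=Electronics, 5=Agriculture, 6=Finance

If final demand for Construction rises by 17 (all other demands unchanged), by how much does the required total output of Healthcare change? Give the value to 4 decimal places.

Form M = I − A:
  [  0.92   -0.04   -0.04   -0.08   -0.01   -0.04   -0.07]
  [ -0.11    0.89   -0.04   -0.03   -0.08   -0.05   -0.08]
  [ -0.05   -0.05    0.94   -0.08   -0.02   -0.06   -0.01]
  [ -0.02   -0.07   -0.02    0.95   -0.10   -0.10   -0.06]
  [ -0.05   -0.02   -0.04   -0.02    0.93   -0.10   -0.04]
  [ -0.08   -0.10   -0.03   -0.01   -0.07    0.90   -0.01]
  [ -0.09   -0.08   -0.08   -0.03   -0.04   -0.11    0.94]
Leontief inverse L = M⁻¹:
  [  1.1227    0.0826    0.0668    0.1078    0.0432    0.0881    0.1010]
  [  0.1741    1.1678    0.0780    0.0659    0.1250    0.1142    0.1239]
  [  0.0870    0.0888    1.0821    0.1046    0.0523    0.1027    0.0355]
  [  0.0712    0.1200    0.0501    1.0743    0.1437    0.1598    0.0924]
  [  0.0900    0.0578    0.0641    0.0415    1.1008    0.1461    0.0633]
  [  0.1315    0.1474    0.0575    0.0363    0.1076    1.1501    0.0421]
  [  0.1512    0.1384    0.1162    0.0651    0.0832    0.1728    1.0976]
Total output x = L · d:
  x_0 = 1.1227·43 + 0.0826·17 + 0.0668·83 + 0.1078·62 + 0.0432·49 + 0.0881·15 + 0.1010·54 = 70.8028
  x_1 = 0.1741·43 + 1.1678·17 + 0.0780·83 + 0.0659·62 + 0.1250·49 + 0.1142·15 + 0.1239·54 = 52.4277
  x_2 = 0.0870·43 + 0.0888·17 + 1.0821·83 + 0.1046·62 + 0.0523·49 + 0.1027·15 + 0.0355·54 = 107.5682
  x_3 = 0.0712·43 + 0.1200·17 + 0.0501·83 + 1.0743·62 + 0.1437·49 + 0.1598·15 + 0.0924·54 = 90.2880
  x_4 = 0.0900·43 + 0.0578·17 + 0.0641·83 + 0.0415·62 + 1.1008·49 + 0.1461·15 + 0.0633·54 = 72.2950
  x_5 = 0.1315·43 + 0.1474·17 + 0.0575·83 + 0.0363·62 + 0.1076·49 + 1.1501·15 + 0.0421·54 = 39.9804
  x_6 = 0.1512·43 + 0.1384·17 + 0.1162·83 + 0.0651·62 + 0.0832·49 + 0.1728·15 + 1.0976·54 = 88.4789
Δx_0 = L[0,2] · Δd_2 = 0.0668 · 17 = 1.1361

1.1361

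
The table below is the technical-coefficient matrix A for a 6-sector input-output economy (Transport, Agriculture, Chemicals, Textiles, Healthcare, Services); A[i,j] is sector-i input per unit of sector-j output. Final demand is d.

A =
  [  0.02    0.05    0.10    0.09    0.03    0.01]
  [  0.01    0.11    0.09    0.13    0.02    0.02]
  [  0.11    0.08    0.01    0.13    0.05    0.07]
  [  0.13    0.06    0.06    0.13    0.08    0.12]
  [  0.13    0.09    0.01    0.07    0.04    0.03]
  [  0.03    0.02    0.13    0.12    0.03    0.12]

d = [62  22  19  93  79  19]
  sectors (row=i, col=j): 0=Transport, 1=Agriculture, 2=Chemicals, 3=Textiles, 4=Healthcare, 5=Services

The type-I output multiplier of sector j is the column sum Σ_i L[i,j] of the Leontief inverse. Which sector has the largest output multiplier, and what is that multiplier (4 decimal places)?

Textiles (2.1923)

Form M = I − A:
  [  0.98   -0.05   -0.10   -0.09   -0.03   -0.01]
  [ -0.01    0.89   -0.09   -0.13   -0.02   -0.02]
  [ -0.11   -0.08    0.99   -0.13   -0.05   -0.07]
  [ -0.13   -0.06   -0.06    0.87   -0.08   -0.12]
  [ -0.13   -0.09   -0.01   -0.07    0.96   -0.03]
  [ -0.03   -0.02   -0.13   -0.12   -0.03    0.88]
Leontief inverse L = M⁻¹:
  [  1.0655    0.0889    0.1319    0.1543    0.0564    0.0476]
  [  0.0645    1.1607    0.1346    0.2140    0.0532    0.0688]
  [  0.1657    0.1317    1.0692    0.2205    0.0858    0.1229]
  [  0.2039    0.1244    0.1336    1.2454    0.1256    0.1899]
  [  0.1699    0.1335    0.0572    0.1409    1.0665    0.0651]
  [  0.0959    0.0704    0.1857    0.2173    0.0693    1.1858]
Total output x = L · d:
  x_0 = 1.0655·62 + 0.0889·22 + 0.1319·19 + 0.1543·93 + 0.0564·79 + 0.0476·19 = 90.2315
  x_1 = 0.0645·62 + 1.1607·22 + 0.1346·19 + 0.2140·93 + 0.0532·79 + 0.0688·19 = 57.4999
  x_2 = 0.1657·62 + 0.1317·22 + 1.0692·19 + 0.2205·93 + 0.0858·79 + 0.1229·19 = 63.1058
  x_3 = 0.2039·62 + 0.1244·22 + 0.1336·19 + 1.2454·93 + 0.1256·79 + 0.1899·19 = 147.2720
  x_4 = 0.1699·62 + 0.1335·22 + 0.0572·19 + 0.1409·93 + 1.0665·79 + 0.0651·19 = 113.1482
  x_5 = 0.0959·62 + 0.0704·22 + 0.1857·19 + 0.2173·93 + 0.0693·79 + 1.1858·19 = 59.2361
Output multipliers (column sums of L):
  Transport: 1.7655
  Agriculture: 1.7095
  Chemicals: 1.7120
  Textiles: 2.1923
  Healthcare: 1.4568
  Services: 1.6801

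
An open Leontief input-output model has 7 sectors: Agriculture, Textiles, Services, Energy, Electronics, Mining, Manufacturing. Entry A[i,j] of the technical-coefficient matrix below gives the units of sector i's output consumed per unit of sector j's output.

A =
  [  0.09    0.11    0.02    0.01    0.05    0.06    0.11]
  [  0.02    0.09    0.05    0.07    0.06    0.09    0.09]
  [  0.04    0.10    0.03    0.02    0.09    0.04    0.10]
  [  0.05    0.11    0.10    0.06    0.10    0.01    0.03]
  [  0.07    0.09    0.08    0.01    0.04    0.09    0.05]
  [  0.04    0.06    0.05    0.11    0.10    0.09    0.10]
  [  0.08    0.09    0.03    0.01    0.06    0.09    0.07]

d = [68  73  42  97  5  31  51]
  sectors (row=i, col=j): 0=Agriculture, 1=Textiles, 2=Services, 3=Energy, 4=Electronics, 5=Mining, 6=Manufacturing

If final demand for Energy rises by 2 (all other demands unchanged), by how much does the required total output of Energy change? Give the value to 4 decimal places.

Form M = I − A:
  [  0.91   -0.11   -0.02   -0.01   -0.05   -0.06   -0.11]
  [ -0.02    0.91   -0.05   -0.07   -0.06   -0.09   -0.09]
  [ -0.04   -0.10    0.97   -0.02   -0.09   -0.04   -0.10]
  [ -0.05   -0.11   -0.10    0.94   -0.10   -0.01   -0.03]
  [ -0.07   -0.09   -0.08   -0.01    0.96   -0.09   -0.05]
  [ -0.04   -0.06   -0.05   -0.11   -0.10    0.91   -0.10]
  [ -0.08   -0.09   -0.03   -0.01   -0.06   -0.09    0.93]
Leontief inverse L = M⁻¹:
  [  1.1373    0.1856    0.0583    0.0448    0.1051    0.1245    0.1792]
  [  0.0660    1.1687    0.0959    0.1107    0.1228    0.1531    0.1579]
  [  0.0829    0.1700    1.0684    0.0512    0.1409    0.0997    0.1611]
  [  0.0940    0.1887    0.1437    1.0926    0.1571    0.0682    0.0959]
  [  0.1125    0.1620    0.1172    0.0461    1.0964    0.1492    0.1181]
  [  0.0963    0.1530    0.1053    0.1543    0.1725    1.1612    0.1766]
  [  0.1245    0.1618    0.0681    0.0459    0.1146    0.1515    1.1369]
Total output x = L · d:
  x_0 = 1.1373·68 + 0.1856·73 + 0.0583·42 + 0.0448·97 + 0.1051·5 + 0.1245·31 + 0.1792·51 = 111.2043
  x_1 = 0.0660·68 + 1.1687·73 + 0.0959·42 + 0.1107·97 + 0.1228·5 + 0.1531·31 + 0.1579·51 = 117.9786
  x_2 = 0.0829·68 + 0.1700·73 + 1.0684·42 + 0.0512·97 + 0.1409·5 + 0.0997·31 + 0.1611·51 = 79.8954
  x_3 = 0.0940·68 + 0.1887·73 + 0.1437·42 + 1.0926·97 + 0.1571·5 + 0.0682·31 + 0.0959·51 = 139.9814
  x_4 = 0.1125·68 + 0.1620·73 + 0.1172·42 + 0.0461·97 + 1.0964·5 + 0.1492·31 + 0.1181·51 = 45.0032
  x_5 = 0.0963·68 + 0.1530·73 + 0.1053·42 + 0.1543·97 + 0.1725·5 + 1.1612·31 + 0.1766·51 = 82.9711
  x_6 = 0.1245·68 + 0.1618·73 + 0.0681·42 + 0.0459·97 + 0.1146·5 + 0.1515·31 + 1.1369·51 = 90.8373
Δx_3 = L[3,3] · Δd_3 = 1.0926 · 2 = 2.1852

2.1852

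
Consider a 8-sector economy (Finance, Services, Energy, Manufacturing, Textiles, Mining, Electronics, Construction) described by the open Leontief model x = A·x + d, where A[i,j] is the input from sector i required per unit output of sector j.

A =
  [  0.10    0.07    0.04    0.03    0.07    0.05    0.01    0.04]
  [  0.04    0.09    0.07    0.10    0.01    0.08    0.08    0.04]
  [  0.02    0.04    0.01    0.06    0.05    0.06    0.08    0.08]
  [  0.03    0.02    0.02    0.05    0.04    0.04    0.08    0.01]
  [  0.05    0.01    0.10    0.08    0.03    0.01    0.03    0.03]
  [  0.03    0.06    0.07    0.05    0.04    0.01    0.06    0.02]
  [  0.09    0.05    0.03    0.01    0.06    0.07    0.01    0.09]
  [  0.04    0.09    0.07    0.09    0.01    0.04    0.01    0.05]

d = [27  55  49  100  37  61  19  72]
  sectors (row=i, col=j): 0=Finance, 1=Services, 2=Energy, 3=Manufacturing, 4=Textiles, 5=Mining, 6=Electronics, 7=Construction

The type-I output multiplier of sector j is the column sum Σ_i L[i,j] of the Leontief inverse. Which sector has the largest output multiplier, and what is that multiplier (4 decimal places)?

Form M = I − A:
  [  0.90   -0.07   -0.04   -0.03   -0.07   -0.05   -0.01   -0.04]
  [ -0.04    0.91   -0.07   -0.10   -0.01   -0.08   -0.08   -0.04]
  [ -0.02   -0.04    0.99   -0.06   -0.05   -0.06   -0.08   -0.08]
  [ -0.03   -0.02   -0.02    0.95   -0.04   -0.04   -0.08   -0.01]
  [ -0.05   -0.01   -0.10   -0.08    0.97   -0.01   -0.03   -0.03]
  [ -0.03   -0.06   -0.07   -0.05   -0.04    0.99   -0.06   -0.02]
  [ -0.09   -0.05   -0.03   -0.01   -0.06   -0.07    0.99   -0.09]
  [ -0.04   -0.09   -0.07   -0.09   -0.01   -0.04   -0.01    0.95]
Leontief inverse L = M⁻¹:
  [  1.1351    0.1075    0.0763    0.0712    0.0964    0.0801    0.0405    0.0681]
  [  0.0799    1.1359    0.1085    0.1475    0.0425    0.1206    0.1227    0.0774]
  [  0.0525    0.0754    1.0442    0.0979    0.0739    0.0887    0.1076    0.1087]
  [  0.0555    0.0431    0.0426    1.0739    0.0600    0.0612    0.1001    0.0317]
  [  0.0759    0.0362    0.1224    0.1104    1.0532    0.0356    0.0571    0.0556]
  [  0.0577    0.0891    0.0960    0.0825    0.0621    1.0381    0.0875    0.0472]
  [  0.1243    0.0899    0.0678    0.0522    0.0851    0.0988    1.0381    0.1184]
  [  0.0690    0.1269    0.1005    0.1311    0.0338    0.0723    0.0460    1.0777]
Total output x = L · d:
  x_0 = 1.1351·27 + 0.1075·55 + 0.0763·49 + 0.0712·100 + 0.0964·37 + 0.0801·61 + 0.0405·19 + 0.0681·72 = 61.5468
  x_1 = 0.0799·27 + 1.1359·55 + 0.1085·49 + 0.1475·100 + 0.0425·37 + 0.1206·61 + 0.1227·19 + 0.0774·72 = 101.5283
  x_2 = 0.0525·27 + 0.0754·55 + 1.0442·49 + 0.0979·100 + 0.0739·37 + 0.0887·61 + 0.1076·19 + 0.1087·72 = 84.5392
  x_3 = 0.0555·27 + 0.0431·55 + 0.0426·49 + 1.0739·100 + 0.0600·37 + 0.0612·61 + 0.1001·19 + 0.0317·72 = 123.4895
  x_4 = 0.0759·27 + 0.0362·55 + 0.1224·49 + 0.1104·100 + 1.0532·37 + 0.0356·61 + 0.0571·19 + 0.0556·72 = 67.3038
  x_5 = 0.0577·27 + 0.0891·55 + 0.0960·49 + 0.0825·100 + 0.0621·37 + 1.0381·61 + 0.0875·19 + 0.0472·72 = 90.0994
  x_6 = 0.1243·27 + 0.0899·55 + 0.0678·49 + 0.0522·100 + 0.0851·37 + 0.0988·61 + 1.0381·19 + 0.1184·72 = 54.2646
  x_7 = 0.0690·27 + 0.1269·55 + 0.1005·49 + 0.1311·100 + 0.0338·37 + 0.0723·61 + 0.0460·19 + 1.0777·72 = 111.0009
Output multipliers (column sums of L):
  Finance: 1.6499
  Services: 1.7039
  Energy: 1.6585
  Manufacturing: 1.7667
  Textiles: 1.5070
  Mining: 1.5954
  Electronics: 1.5996
  Construction: 1.5848

Manufacturing (1.7667)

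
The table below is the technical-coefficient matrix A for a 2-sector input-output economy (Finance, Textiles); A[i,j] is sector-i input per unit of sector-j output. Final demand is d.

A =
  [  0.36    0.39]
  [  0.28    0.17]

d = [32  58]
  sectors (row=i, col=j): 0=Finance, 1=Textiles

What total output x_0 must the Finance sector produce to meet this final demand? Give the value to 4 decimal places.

Form M = I − A:
  [  0.64   -0.39]
  [ -0.28    0.83]
Leontief inverse L = M⁻¹:
  [  1.9668    0.9242]
  [  0.6635    1.5166]
Total output x = L · d:
  x_0 = 1.9668·32 + 0.9242·58 = 116.5403
  x_1 = 0.6635·32 + 1.5166·58 = 109.1943

116.5403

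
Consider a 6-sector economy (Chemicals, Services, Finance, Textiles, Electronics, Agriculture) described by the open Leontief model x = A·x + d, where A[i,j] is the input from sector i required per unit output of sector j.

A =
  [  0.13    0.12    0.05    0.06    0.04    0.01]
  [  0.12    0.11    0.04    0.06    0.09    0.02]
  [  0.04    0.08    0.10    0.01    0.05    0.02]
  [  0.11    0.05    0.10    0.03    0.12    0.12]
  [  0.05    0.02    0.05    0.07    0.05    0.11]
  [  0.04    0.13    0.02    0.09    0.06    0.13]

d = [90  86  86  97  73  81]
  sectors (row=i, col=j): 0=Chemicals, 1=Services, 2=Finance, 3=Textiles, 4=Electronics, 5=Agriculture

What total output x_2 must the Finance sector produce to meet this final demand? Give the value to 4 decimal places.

127.8632

Form M = I − A:
  [  0.87   -0.12   -0.05   -0.06   -0.04   -0.01]
  [ -0.12    0.89   -0.04   -0.06   -0.09   -0.02]
  [ -0.04   -0.08    0.90   -0.01   -0.05   -0.02]
  [ -0.11   -0.05   -0.10    0.97   -0.12   -0.12]
  [ -0.05   -0.02   -0.05   -0.07    0.95   -0.11]
  [ -0.04   -0.13   -0.02   -0.09   -0.06    0.87]
Leontief inverse L = M⁻¹:
  [  1.1983    0.1837    0.0914    0.0969    0.0877    0.0446]
  [  0.1896    1.1747    0.0832    0.1012    0.1404    0.0628]
  [  0.0800    0.1227    1.1303    0.0342    0.0816    0.0448]
  [  0.1796    0.1286    0.1495    1.0809    0.1755    0.1797]
  [  0.0973    0.0741    0.0845    0.1048    1.0914    0.1572]
  [  0.1106    0.2052    0.0639    0.1394    0.1203    1.1913]
Total output x = L · d:
  x_0 = 1.1983·90 + 0.1837·86 + 0.0914·86 + 0.0969·97 + 0.0877·73 + 0.0446·81 = 150.9142
  x_1 = 0.1896·90 + 1.1747·86 + 0.0832·86 + 0.1012·97 + 0.1404·73 + 0.0628·81 = 150.3897
  x_2 = 0.0800·90 + 0.1227·86 + 1.1303·86 + 0.0342·97 + 0.0816·73 + 0.0448·81 = 127.8632
  x_3 = 0.1796·90 + 0.1286·86 + 0.1495·86 + 1.0809·97 + 0.1755·73 + 0.1797·81 = 172.2985
  x_4 = 0.0973·90 + 0.0741·86 + 0.0845·86 + 0.1048·97 + 1.0914·73 + 0.1572·81 = 124.9643
  x_5 = 0.1106·90 + 0.2052·86 + 0.0639·86 + 0.1394·97 + 0.1203·73 + 1.1913·81 = 151.8957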